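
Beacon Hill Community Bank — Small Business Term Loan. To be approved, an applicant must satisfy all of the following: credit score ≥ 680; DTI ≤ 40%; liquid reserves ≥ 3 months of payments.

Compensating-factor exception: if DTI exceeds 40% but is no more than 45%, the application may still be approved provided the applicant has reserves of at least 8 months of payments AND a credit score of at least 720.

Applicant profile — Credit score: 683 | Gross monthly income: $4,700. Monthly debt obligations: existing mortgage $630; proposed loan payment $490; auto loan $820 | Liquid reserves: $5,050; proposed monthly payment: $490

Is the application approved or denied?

Credit score 683 ≥ 680 (meets base)
Total debts = (630 + 490 + 820) = 1,940. DTI: 1,940 ÷ 4,700 = 41.3%, over the 40% base limit.
Liquid reserves cover 5,050/490 = 10.3 months — ≥ 3 required
41.3% falls in the override range (40%–45%), so the compensating-factor test applies.
Reserves 10.3 ≥ 8 months; credit score 683 < 720.
Compensating-factor requirement not fully met.

Denied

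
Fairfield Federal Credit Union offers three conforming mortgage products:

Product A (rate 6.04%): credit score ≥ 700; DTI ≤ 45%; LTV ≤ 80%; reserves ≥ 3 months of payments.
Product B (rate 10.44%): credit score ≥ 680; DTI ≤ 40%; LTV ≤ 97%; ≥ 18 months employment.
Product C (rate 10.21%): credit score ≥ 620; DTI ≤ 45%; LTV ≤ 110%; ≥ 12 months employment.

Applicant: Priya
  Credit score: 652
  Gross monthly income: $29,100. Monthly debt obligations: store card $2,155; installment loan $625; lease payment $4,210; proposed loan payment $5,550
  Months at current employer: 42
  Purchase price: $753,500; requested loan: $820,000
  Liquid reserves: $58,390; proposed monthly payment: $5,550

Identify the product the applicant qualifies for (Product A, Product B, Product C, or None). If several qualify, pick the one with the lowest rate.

Product C

Total debts = (2,155 + 625 + 4,210 + 5,550) = 12,540; DTI = 12,540/29,100 = 43.1%.
LTV = 820,000/753,500 = 108.8%.
Reserves = 58,390/5,550 = 10.5 months.
Product A: score 652 < 700; DTI 43.1% ≤ 45%; LTV 108.8% > 80%; reserves 10.5 ≥ 3 mo → does not qualify.
Product B: score 652 < 680; DTI 43.1% > 40%; LTV 108.8% > 97%; employment 42 ≥ 18 mo → does not qualify.
Product C: score 652 ≥ 620; DTI 43.1% ≤ 45%; LTV 108.8% ≤ 110%; employment 42 ≥ 12 mo → qualifies.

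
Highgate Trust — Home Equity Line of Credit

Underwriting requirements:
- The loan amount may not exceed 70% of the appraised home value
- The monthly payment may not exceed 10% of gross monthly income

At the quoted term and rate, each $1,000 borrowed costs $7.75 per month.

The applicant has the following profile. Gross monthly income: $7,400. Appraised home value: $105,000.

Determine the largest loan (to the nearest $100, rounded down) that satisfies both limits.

$73,500

Payment cap: 10% × $7,400 = $740/month.
At $7.75 per $1,000, that supports 740/7.75 × 1,000 ≈ $95,483 → $95,400.
LTV cap: 70% × $105,000 = $73,500 → $73,500.
Binding constraint: loan-to-value.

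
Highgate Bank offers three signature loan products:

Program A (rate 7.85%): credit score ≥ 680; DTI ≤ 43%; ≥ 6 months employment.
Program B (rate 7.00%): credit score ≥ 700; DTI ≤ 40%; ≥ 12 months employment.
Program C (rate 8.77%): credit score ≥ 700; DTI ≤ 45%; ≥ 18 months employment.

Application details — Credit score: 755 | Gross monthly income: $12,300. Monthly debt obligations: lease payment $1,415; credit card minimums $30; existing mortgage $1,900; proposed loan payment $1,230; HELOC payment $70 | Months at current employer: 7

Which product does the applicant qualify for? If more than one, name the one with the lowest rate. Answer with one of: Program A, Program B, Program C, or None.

Program A

Total debts = (1,415 + 30 + 1,900 + 1,230 + 70) = 4,645; DTI = 4,645/12,300 = 37.8%.
Program A: score 755 ≥ 680; DTI 37.8% ≤ 43%; employment 7 ≥ 6 mo → qualifies.
Program B: score 755 ≥ 700; DTI 37.8% ≤ 40%; employment 7 < 12 mo → does not qualify.
Program C: score 755 ≥ 700; DTI 37.8% ≤ 45%; employment 7 < 18 mo → does not qualify.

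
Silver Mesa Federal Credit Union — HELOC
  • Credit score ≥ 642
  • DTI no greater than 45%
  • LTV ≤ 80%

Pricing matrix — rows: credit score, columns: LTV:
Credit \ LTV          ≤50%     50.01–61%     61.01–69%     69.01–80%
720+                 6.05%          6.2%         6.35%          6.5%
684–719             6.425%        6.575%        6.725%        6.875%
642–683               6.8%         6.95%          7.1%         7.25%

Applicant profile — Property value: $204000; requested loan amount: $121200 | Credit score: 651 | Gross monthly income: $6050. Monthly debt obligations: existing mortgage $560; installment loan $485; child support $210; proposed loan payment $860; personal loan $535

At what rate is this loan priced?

Credit score 651 ≥ 642; Total monthly debts = (560 + 485 + 210 + 860 + 535) = 2,650. Debt-to-income = 2,650/6,050 = 43.8% — meets 45% limit
LTV: 121,200 ÷ 204,000 = 59.4%, within 80% cap
Score 651 is in the 642–683 band; LTV 59.4% is in the 50.01–61% band → 6.95%.

6.95%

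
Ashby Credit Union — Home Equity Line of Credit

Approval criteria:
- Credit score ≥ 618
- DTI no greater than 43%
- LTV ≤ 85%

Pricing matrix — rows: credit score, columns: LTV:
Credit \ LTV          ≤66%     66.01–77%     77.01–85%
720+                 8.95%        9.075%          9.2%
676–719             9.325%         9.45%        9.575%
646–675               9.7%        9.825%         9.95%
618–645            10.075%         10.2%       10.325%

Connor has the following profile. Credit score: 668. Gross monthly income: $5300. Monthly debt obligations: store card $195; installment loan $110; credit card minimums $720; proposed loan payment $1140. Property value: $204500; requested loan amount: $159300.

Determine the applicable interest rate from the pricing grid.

9.95%

Credit score 668 ≥ 618; Total monthly debts = (195 + 110 + 720 + 1,140) = 2,165. Debt-to-income = 2,165/5,300 = 40.8% — meets 43% limit
Loan-to-value = 159,300/204,500 = 77.9% — pass (85% max)
Credit 668 → row 646–675; LTV 77.9% → column 77.01–85%. Grid cell → 9.95%.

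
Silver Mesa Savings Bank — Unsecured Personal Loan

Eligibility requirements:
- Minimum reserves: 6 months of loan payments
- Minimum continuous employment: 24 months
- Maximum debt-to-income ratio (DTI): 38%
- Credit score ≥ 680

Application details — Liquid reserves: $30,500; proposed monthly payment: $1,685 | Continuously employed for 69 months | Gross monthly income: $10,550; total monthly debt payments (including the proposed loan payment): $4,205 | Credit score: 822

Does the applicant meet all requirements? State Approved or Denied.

Liquid reserves cover 30,500/1,685 = 18.1 months — ≥ 6 required
Employment 69 ≥ 24 months
DTI: 4,205 ÷ 10,550 = 39.9%, exceeds the 38% cap
Credit score 822 ≥ 680 (meets)
Fails on DTI.

Denied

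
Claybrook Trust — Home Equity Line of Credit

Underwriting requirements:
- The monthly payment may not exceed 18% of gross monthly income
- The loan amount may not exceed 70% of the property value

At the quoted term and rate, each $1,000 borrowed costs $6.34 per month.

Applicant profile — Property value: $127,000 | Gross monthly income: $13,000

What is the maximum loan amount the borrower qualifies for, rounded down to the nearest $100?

Payment cap: 18% × $13,000 = $2,340/month.
At $6.34 per $1,000, that supports 2,340/6.34 × 1,000 ≈ $369,085 → $369,000.
LTV cap: 70% × $127,000 = $88,900 → $88,900.
Binding constraint: loan-to-value.

$88,900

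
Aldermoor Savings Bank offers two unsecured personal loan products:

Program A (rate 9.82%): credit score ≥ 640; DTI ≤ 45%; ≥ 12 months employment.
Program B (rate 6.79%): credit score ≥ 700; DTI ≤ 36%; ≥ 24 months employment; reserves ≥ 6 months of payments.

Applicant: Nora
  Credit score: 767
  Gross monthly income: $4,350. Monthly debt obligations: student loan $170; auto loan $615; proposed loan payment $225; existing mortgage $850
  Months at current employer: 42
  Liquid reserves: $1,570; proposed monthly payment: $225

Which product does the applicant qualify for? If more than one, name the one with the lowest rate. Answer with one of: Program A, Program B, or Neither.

Total debts = (170 + 615 + 225 + 850) = 1,860; DTI = 1,860/4,350 = 42.8%.
Reserves = 1,570/225 = 7.0 months.
Program A: score 767 ≥ 640; DTI 42.8% ≤ 45%; employment 42 ≥ 12 mo → qualifies.
Program B: score 767 ≥ 700; DTI 42.8% > 36%; employment 42 ≥ 24 mo; reserves 7.0 ≥ 6 mo → does not qualify.

Program A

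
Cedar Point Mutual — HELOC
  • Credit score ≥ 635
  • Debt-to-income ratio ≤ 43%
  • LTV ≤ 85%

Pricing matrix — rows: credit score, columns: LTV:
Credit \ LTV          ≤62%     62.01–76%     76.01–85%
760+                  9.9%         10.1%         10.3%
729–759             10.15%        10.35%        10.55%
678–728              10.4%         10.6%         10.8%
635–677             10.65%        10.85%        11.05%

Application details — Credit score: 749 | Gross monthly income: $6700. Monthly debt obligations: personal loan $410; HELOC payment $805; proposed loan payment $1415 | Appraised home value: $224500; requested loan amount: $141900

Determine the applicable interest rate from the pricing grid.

10.35%

Credit score 749 ≥ 635; Total monthly debts = (410 + 805 + 1,415) = 2,630. Debt-to-income = 2,630/6,700 = 39.3% — meets 43% limit
Loan-to-value = 141,900/224,500 = 63.2% — pass (85% max)
Score 749 is in the 729–759 band; LTV 63.2% is in the 62.01–76% band → 10.35%.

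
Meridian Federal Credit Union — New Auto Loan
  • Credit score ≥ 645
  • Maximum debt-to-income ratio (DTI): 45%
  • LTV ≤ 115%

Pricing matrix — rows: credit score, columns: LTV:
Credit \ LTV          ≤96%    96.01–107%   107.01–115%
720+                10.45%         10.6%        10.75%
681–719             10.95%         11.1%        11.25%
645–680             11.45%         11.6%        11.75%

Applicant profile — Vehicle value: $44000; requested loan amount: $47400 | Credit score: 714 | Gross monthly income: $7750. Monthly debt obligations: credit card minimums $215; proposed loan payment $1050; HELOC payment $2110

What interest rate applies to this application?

11.25%

Credit score 714 ≥ 645; Total monthly debts = (215 + 1,050 + 2,110) = 3,375. DTI: 3,375 ÷ 7,750 = 43.5%, within the 45% cap
LTV: 47,400 ÷ 44,000 = 107.7%, within 115% cap
Credit 714 → row 681–719; LTV 107.7% → column 107.01–115%. Grid cell → 11.25%.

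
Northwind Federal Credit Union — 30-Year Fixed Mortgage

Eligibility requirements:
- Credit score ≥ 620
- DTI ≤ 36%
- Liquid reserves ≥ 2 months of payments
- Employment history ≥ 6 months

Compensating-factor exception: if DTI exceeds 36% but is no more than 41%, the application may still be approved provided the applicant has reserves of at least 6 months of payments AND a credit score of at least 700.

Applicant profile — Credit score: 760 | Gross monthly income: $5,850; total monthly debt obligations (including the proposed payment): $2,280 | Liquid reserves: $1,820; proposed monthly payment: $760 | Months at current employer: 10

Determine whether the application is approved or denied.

Denied

Credit score 760 ≥ 620 (meets base)
DTI: 2,280 ÷ 5,850 = 39%, over the 36% base limit.
Reserves = 1,820/760 = 2.4 months ≥ 2
Employment 10 ≥ 6 months
DTI 39% is within the 36%–41% exception band; checking compensating factors.
Override check — reserves: 2.4 mo (short of 6); score: 760 (ok).
Compensating-factor requirement not fully met.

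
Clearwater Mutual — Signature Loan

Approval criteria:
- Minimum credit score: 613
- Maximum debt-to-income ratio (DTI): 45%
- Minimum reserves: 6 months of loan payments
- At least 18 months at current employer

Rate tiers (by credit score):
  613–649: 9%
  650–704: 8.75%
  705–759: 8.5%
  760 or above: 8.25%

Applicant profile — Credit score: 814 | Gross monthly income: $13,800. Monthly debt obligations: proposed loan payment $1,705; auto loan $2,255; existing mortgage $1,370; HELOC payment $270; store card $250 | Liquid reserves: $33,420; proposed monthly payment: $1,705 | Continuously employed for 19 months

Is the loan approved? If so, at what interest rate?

Approved at 8.25%

Credit score 814 ≥ 613 (meets minimum)
Reserves: 33,420 ÷ 1,705 = 19.6 months (meets 6-month minimum)
Total monthly debts = (1,705 + 2,255 + 1,370 + 270 + 250) = 5,850. Debt-to-income = 5,850/13,800 = 42.4% — meets 45% limit
Employment 19 ≥ 18 months
All requirements met. Score 814 falls in the 760 or above tier → 8.25%.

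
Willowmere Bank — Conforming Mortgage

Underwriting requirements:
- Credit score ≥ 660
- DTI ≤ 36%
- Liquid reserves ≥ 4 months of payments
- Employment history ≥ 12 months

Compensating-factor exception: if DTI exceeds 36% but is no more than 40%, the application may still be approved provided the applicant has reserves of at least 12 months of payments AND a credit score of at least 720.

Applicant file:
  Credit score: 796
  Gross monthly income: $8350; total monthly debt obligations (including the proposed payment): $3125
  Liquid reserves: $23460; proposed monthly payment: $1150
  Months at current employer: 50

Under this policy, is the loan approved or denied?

Approved

Credit score 796 ≥ 660 (meets base)
DTI = 3,125/8,350 = 37.4% > 36% — standard DTI limit exceeded.
Reserves: 23,460 ÷ 1,150 = 20.4 months (meets 4-month minimum)
Employment 50 ≥ 12 months
DTI 37.4% is within the 36%–40% exception band; checking compensating factors.
Reserves 20.4 ≥ 12 months; credit score 796 ≥ 720.
Both compensating conditions met → exception applies.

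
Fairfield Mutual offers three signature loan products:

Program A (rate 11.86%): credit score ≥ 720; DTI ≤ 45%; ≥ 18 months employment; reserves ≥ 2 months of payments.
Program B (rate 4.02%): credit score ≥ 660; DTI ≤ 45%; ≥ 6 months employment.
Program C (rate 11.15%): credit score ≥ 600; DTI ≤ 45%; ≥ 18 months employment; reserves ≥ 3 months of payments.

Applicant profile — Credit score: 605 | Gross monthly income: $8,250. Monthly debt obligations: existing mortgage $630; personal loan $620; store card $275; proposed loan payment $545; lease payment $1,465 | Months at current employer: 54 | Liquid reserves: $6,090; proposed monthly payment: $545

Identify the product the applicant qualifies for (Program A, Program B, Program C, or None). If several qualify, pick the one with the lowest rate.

Total debts = (630 + 620 + 275 + 545 + 1,465) = 3,535; DTI = 3,535/8,250 = 42.8%.
Reserves = 6,090/545 = 11.2 months.
Program A: score 605 < 720; DTI 42.8% ≤ 45%; employment 54 ≥ 18 mo; reserves 11.2 ≥ 2 mo → does not qualify.
Program B: score 605 < 660; DTI 42.8% ≤ 45%; employment 54 ≥ 6 mo → does not qualify.
Program C: score 605 ≥ 600; DTI 42.8% ≤ 45%; employment 54 ≥ 18 mo; reserves 11.2 ≥ 3 mo → qualifies.

Program C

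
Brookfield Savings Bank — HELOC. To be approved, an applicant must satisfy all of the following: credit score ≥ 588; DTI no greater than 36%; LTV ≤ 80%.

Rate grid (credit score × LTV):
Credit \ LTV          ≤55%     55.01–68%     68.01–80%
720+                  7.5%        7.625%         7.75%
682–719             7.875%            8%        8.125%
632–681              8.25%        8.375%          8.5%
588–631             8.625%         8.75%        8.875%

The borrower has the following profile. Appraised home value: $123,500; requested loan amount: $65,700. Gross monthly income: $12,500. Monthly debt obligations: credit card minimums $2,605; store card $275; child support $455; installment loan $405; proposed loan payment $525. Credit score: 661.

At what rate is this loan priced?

8.25%

Credit score 661 ≥ 588; Total monthly debts = (2,605 + 275 + 455 + 405 + 525) = 4,265. DTI = 4,265/12,500 = 34.1% ≤ 36%
LTV: 65,700 ÷ 123,500 = 53.2%, within 80% cap
Row: 661 falls in 632–681. Column: 53.2% falls in ≤55%. Rate = 8.25%.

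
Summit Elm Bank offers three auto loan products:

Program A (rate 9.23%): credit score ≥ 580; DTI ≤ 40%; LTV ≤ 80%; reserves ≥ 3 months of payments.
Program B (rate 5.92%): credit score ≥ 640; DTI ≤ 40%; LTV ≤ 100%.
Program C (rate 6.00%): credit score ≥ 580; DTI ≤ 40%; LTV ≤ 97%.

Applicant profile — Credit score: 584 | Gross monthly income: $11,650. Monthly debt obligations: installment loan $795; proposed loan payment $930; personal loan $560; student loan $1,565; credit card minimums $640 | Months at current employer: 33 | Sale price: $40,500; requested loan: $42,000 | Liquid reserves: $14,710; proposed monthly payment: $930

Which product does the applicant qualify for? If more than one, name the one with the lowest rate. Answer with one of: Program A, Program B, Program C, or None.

None

Total debts = (795 + 930 + 560 + 1,565 + 640) = 4,490; DTI = 4,490/11,650 = 38.5%.
LTV = 42,000/40,500 = 103.7%.
Reserves = 14,710/930 = 15.8 months.
Program A: score 584 ≥ 580; DTI 38.5% ≤ 40%; LTV 103.7% > 80%; reserves 15.8 ≥ 3 mo → does not qualify.
Program B: score 584 < 640; DTI 38.5% ≤ 40%; LTV 103.7% > 100% → does not qualify.
Program C: score 584 ≥ 580; DTI 38.5% ≤ 40%; LTV 103.7% > 97% → does not qualify.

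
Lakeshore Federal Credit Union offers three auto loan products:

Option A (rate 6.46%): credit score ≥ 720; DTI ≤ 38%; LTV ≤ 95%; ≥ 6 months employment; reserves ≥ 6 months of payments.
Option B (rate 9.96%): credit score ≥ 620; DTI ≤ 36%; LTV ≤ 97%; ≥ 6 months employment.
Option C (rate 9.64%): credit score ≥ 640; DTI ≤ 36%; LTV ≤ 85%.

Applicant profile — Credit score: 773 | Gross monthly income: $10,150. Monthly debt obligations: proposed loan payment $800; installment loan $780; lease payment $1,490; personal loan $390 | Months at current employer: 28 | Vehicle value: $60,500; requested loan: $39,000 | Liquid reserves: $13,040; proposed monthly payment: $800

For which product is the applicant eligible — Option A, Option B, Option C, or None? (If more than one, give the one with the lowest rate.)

Total debts = (800 + 780 + 1,490 + 390) = 3,460; DTI = 3,460/10,150 = 34.1%.
LTV = 39,000/60,500 = 64.5%.
Reserves = 13,040/800 = 16.3 months.
Option A: score 773 ≥ 720; DTI 34.1% ≤ 38%; LTV 64.5% ≤ 95%; employment 28 ≥ 6 mo; reserves 16.3 ≥ 6 mo → qualifies.
Option B: score 773 ≥ 620; DTI 34.1% ≤ 36%; LTV 64.5% ≤ 97%; employment 28 ≥ 6 mo → qualifies.
Option C: score 773 ≥ 640; DTI 34.1% ≤ 36%; LTV 64.5% ≤ 85% → qualifies.
Qualifying: Option A, Option B, Option C. Lowest rate is 6.46% → Option A.

Option A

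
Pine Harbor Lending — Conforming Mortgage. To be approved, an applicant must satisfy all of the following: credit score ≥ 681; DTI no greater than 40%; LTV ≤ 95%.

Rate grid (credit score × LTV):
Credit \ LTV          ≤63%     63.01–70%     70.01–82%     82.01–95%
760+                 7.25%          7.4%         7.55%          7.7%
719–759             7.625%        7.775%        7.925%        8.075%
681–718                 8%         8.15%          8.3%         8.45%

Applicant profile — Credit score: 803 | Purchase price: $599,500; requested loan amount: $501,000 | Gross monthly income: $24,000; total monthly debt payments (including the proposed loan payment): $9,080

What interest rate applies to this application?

7.7%

Credit score 803 ≥ 681; DTI: 9,080 ÷ 24,000 = 37.8%, within the 40% cap
LTV = 501,000/599,500 = 83.6% ≤ 95%
Score 803 is in the 760+ band; LTV 83.6% is in the 82.01–95% band → 7.7%.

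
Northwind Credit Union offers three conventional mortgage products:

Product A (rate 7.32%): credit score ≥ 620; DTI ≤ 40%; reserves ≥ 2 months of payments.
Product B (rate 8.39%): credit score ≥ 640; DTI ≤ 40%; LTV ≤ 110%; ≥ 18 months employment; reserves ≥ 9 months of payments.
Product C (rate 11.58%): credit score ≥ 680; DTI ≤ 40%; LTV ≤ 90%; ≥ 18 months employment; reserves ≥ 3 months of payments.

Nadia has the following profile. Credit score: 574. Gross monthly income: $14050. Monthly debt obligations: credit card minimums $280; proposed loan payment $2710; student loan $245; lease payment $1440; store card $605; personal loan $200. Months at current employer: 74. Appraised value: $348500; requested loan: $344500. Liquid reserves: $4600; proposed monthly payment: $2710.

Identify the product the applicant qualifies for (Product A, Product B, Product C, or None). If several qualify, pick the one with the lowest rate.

Total debts = (280 + 2,710 + 245 + 1,440 + 605 + 200) = 5,480; DTI = 5,480/14,050 = 39%.
LTV = 344,500/348,500 = 98.9%.
Reserves = 4,600/2,710 = 1.7 months.
Product A: score 574 < 620; DTI 39% ≤ 40%; reserves 1.7 < 2 mo → does not qualify.
Product B: score 574 < 640; DTI 39% ≤ 40%; LTV 98.9% ≤ 110%; employment 74 ≥ 18 mo; reserves 1.7 < 9 mo → does not qualify.
Product C: score 574 < 680; DTI 39% ≤ 40%; LTV 98.9% > 90%; employment 74 ≥ 18 mo; reserves 1.7 < 3 mo → does not qualify.

None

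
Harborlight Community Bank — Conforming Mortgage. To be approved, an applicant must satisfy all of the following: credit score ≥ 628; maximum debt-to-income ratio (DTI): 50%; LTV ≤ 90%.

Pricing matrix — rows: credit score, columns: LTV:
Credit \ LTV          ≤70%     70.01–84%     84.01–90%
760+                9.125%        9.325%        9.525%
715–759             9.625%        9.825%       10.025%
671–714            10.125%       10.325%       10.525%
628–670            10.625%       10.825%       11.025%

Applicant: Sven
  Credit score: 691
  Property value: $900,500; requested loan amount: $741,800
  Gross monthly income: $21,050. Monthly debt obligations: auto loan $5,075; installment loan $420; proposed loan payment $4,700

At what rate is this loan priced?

10.325%

Credit score 691 ≥ 628; Total monthly debts = (5,075 + 420 + 4,700) = 10,195. DTI = 10,195/21,050 = 48.4% ≤ 50%
Loan-to-value = 741,800/900,500 = 82.4% — pass (90% max)
Row: 691 falls in 671–714. Column: 82.4% falls in 70.01–84%. Rate = 10.325%.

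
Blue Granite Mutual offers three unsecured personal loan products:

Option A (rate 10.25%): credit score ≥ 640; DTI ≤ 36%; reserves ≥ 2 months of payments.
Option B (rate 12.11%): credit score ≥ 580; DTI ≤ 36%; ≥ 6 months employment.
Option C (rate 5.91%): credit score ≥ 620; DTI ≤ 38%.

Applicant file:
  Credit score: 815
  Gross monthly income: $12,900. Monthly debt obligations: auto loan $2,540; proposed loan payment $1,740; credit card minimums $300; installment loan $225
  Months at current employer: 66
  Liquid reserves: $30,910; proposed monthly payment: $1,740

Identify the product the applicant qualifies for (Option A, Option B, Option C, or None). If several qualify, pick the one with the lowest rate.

Option C

Total debts = (2,540 + 1,740 + 300 + 225) = 4,805; DTI = 4,805/12,900 = 37.2%.
Reserves = 30,910/1,740 = 17.8 months.
Option A: score 815 ≥ 640; DTI 37.2% > 36%; reserves 17.8 ≥ 2 mo → does not qualify.
Option B: score 815 ≥ 580; DTI 37.2% > 36%; employment 66 ≥ 6 mo → does not qualify.
Option C: score 815 ≥ 620; DTI 37.2% ≤ 38% → qualifies.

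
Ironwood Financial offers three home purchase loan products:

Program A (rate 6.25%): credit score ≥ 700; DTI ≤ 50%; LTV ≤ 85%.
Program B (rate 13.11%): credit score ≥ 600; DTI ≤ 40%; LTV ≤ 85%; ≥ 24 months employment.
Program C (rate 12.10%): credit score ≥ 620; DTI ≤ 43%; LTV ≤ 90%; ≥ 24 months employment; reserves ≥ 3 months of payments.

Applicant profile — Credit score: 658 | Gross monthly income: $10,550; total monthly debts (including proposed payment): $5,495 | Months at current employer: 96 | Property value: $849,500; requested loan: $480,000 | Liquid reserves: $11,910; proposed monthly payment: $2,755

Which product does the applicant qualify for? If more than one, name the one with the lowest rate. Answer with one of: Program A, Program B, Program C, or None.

DTI = 5,495/10,550 = 52.1%.
LTV = 480,000/849,500 = 56.5%.
Reserves = 11,910/2,755 = 4.3 months.
Program A: score 658 < 700; DTI 52.1% > 50%; LTV 56.5% ≤ 85% → does not qualify.
Program B: score 658 ≥ 600; DTI 52.1% > 40%; LTV 56.5% ≤ 85%; employment 96 ≥ 24 mo → does not qualify.
Program C: score 658 ≥ 620; DTI 52.1% > 43%; LTV 56.5% ≤ 90%; employment 96 ≥ 24 mo; reserves 4.3 ≥ 3 mo → does not qualify.

None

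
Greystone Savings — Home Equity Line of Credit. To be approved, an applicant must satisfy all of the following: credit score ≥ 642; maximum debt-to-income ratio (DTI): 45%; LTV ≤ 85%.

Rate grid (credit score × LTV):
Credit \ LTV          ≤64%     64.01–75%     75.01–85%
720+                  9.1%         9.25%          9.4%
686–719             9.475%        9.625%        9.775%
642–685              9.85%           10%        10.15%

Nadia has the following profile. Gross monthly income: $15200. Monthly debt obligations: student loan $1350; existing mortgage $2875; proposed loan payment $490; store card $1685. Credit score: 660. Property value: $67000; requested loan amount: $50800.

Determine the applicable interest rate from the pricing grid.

Credit score 660 ≥ 642; Total monthly debts = (1,350 + 2,875 + 490 + 1,685) = 6,400. Debt-to-income = 6,400/15,200 = 42.1% — meets 45% limit
LTV = 50,800/67,000 = 75.8% ≤ 85%
Credit 660 → row 642–685; LTV 75.8% → column 75.01–85%. Grid cell → 10.15%.

10.15%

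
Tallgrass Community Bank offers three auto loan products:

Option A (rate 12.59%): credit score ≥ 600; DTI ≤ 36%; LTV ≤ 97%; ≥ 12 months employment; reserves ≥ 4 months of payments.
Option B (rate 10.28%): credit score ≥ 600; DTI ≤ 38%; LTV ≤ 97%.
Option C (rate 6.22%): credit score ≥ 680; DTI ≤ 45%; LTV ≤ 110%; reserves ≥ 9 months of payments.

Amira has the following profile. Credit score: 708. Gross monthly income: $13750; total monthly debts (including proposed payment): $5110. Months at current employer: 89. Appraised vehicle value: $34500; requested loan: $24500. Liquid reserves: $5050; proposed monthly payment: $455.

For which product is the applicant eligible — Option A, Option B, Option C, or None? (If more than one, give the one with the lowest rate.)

Option C

DTI = 5,110/13,750 = 37.2%.
LTV = 24,500/34,500 = 71%.
Reserves = 5,050/455 = 11.1 months.
Option A: score 708 ≥ 600; DTI 37.2% > 36%; LTV 71% ≤ 97%; employment 89 ≥ 12 mo; reserves 11.1 ≥ 4 mo → does not qualify.
Option B: score 708 ≥ 600; DTI 37.2% ≤ 38%; LTV 71% ≤ 97% → qualifies.
Option C: score 708 ≥ 680; DTI 37.2% ≤ 45%; LTV 71% ≤ 110%; reserves 11.1 ≥ 9 mo → qualifies.
Qualifying: Option B, Option C. Lowest rate is 6.22% → Option C.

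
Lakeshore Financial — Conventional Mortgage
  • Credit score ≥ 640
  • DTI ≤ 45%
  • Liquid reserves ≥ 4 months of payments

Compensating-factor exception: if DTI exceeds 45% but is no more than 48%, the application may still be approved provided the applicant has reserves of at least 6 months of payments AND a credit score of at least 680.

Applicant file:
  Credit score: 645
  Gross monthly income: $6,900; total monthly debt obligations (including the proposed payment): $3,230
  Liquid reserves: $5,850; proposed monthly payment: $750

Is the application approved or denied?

Denied

Credit score 645 ≥ 640 (meets base)
DTI: 3,230 ÷ 6,900 = 46.8%, over the 45% base limit.
Reserves: 5,850 ÷ 750 = 7.8 months (meets 4-month minimum)
DTI 46.8% is within the 45%–48% exception band; checking compensating factors.
Override check — reserves: 7.8 mo (ok); score: 645 (below 680).
Override conditions not both satisfied; exception does not apply.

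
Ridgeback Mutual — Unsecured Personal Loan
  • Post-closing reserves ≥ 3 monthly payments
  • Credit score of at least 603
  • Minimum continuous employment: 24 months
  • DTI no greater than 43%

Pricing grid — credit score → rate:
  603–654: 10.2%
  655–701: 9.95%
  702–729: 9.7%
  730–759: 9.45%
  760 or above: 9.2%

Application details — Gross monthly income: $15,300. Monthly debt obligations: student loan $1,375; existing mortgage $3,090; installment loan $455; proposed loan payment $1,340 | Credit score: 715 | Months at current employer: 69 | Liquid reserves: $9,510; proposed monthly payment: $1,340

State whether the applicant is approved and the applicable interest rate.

Approved at 9.7%

Credit score 715 ≥ 603 (meets minimum)
Employment 69 ≥ 24 months
Reserves: 9,510 ÷ 1,340 = 7.1 months (meets 3-month minimum)
Total monthly debts = (1,375 + 3,090 + 455 + 1,340) = 6,260. DTI: 6,260 ÷ 15,300 = 40.9%, within the 43% cap
All requirements met. Score 715 falls in the 702–729 tier → 9.7%.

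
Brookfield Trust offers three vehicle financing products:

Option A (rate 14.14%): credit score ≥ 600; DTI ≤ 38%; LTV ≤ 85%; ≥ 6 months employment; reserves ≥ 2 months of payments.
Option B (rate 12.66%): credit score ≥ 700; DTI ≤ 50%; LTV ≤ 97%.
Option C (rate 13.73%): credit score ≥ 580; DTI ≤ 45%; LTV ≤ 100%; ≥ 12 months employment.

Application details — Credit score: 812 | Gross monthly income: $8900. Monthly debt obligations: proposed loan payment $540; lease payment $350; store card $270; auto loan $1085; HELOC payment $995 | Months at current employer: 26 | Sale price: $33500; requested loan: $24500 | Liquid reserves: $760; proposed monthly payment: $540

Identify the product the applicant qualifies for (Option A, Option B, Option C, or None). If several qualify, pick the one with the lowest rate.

Total debts = (540 + 350 + 270 + 1,085 + 995) = 3,240; DTI = 3,240/8,900 = 36.4%.
LTV = 24,500/33,500 = 73.1%.
Reserves = 760/540 = 1.4 months.
Option A: score 812 ≥ 600; DTI 36.4% ≤ 38%; LTV 73.1% ≤ 85%; employment 26 ≥ 6 mo; reserves 1.4 < 2 mo → does not qualify.
Option B: score 812 ≥ 700; DTI 36.4% ≤ 50%; LTV 73.1% ≤ 97% → qualifies.
Option C: score 812 ≥ 580; DTI 36.4% ≤ 45%; LTV 73.1% ≤ 100%; employment 26 ≥ 12 mo → qualifies.
Qualifying: Option B, Option C. Lowest rate is 12.66% → Option B.

Option B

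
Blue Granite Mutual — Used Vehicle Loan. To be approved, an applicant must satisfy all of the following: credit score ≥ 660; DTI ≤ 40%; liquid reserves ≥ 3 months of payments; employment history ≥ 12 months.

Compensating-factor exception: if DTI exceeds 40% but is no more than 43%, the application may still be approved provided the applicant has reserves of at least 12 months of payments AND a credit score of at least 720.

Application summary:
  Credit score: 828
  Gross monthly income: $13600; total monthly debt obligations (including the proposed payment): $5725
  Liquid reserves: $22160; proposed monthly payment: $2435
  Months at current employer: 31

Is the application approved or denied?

Credit score 828 ≥ 660 (meets base)
DTI: 5,725 ÷ 13,600 = 42.1%, over the 40% base limit.
Liquid reserves cover 22,160/2,435 = 9.1 months — ≥ 3 required
Employment 31 ≥ 12 months
42.1% falls in the override range (40%–43%), so the compensating-factor test applies.
Reserves 9.1 < 12 months; credit score 828 ≥ 720.
Override conditions not both satisfied; exception does not apply.

Denied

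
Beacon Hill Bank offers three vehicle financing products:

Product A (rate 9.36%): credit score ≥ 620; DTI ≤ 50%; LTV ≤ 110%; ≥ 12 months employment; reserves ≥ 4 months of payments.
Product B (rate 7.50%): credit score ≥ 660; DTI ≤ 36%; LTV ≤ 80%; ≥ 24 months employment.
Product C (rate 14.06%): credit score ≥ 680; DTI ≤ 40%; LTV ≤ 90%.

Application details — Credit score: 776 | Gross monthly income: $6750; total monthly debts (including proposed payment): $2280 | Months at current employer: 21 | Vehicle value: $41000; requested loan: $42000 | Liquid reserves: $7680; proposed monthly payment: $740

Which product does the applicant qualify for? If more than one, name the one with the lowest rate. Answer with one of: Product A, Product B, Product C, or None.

Product A

DTI = 2,280/6,750 = 33.8%.
LTV = 42,000/41,000 = 102.4%.
Reserves = 7,680/740 = 10.4 months.
Product A: score 776 ≥ 620; DTI 33.8% ≤ 50%; LTV 102.4% ≤ 110%; employment 21 ≥ 12 mo; reserves 10.4 ≥ 4 mo → qualifies.
Product B: score 776 ≥ 660; DTI 33.8% ≤ 36%; LTV 102.4% > 80%; employment 21 < 24 mo → does not qualify.
Product C: score 776 ≥ 680; DTI 33.8% ≤ 40%; LTV 102.4% > 90% → does not qualify.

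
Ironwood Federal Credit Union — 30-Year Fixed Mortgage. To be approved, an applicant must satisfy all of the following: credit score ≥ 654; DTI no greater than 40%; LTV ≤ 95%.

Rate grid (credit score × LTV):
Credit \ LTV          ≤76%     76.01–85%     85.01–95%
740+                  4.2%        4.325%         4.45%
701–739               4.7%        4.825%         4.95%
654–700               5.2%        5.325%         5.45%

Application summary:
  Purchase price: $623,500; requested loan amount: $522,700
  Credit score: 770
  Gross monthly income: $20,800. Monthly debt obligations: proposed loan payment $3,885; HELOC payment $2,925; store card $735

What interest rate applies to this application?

Credit score 770 ≥ 654; Total monthly debts = (3,885 + 2,925 + 735) = 7,545. Debt-to-income = 7,545/20,800 = 36.3% — meets 40% limit
LTV: 522,700 ÷ 623,500 = 83.8%, within 95% cap
Credit 770 → row 740+; LTV 83.8% → column 76.01–85%. Grid cell → 4.325%.

4.325%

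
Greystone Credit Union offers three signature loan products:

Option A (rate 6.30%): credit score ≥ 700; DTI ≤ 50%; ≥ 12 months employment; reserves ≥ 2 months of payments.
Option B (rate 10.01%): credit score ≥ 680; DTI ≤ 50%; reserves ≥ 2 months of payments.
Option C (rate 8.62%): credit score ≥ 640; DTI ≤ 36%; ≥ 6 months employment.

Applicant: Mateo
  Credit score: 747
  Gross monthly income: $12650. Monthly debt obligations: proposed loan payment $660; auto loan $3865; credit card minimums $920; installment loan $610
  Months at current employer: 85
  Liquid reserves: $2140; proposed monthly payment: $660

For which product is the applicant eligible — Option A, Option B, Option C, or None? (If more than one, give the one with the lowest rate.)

Total debts = (660 + 3,865 + 920 + 610) = 6,055; DTI = 6,055/12,650 = 47.9%.
Reserves = 2,140/660 = 3.2 months.
Option A: score 747 ≥ 700; DTI 47.9% ≤ 50%; employment 85 ≥ 12 mo; reserves 3.2 ≥ 2 mo → qualifies.
Option B: score 747 ≥ 680; DTI 47.9% ≤ 50%; reserves 3.2 ≥ 2 mo → qualifies.
Option C: score 747 ≥ 640; DTI 47.9% > 36%; employment 85 ≥ 6 mo → does not qualify.
Qualifying: Option A, Option B. Lowest rate is 6.30% → Option A.

Option A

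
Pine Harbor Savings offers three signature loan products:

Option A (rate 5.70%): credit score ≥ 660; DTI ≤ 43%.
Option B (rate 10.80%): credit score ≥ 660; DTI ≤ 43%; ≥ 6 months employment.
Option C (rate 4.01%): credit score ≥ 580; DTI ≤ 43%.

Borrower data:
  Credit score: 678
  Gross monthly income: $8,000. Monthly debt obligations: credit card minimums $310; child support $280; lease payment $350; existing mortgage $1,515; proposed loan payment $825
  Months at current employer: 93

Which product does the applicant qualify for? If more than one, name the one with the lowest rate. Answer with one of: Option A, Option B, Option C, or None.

Option C

Total debts = (310 + 280 + 350 + 1,515 + 825) = 3,280; DTI = 3,280/8,000 = 41%.
Option A: score 678 ≥ 660; DTI 41% ≤ 43% → qualifies.
Option B: score 678 ≥ 660; DTI 41% ≤ 43%; employment 93 ≥ 6 mo → qualifies.
Option C: score 678 ≥ 580; DTI 41% ≤ 43% → qualifies.
Qualifying: Option A, Option B, Option C. Lowest rate is 4.01% → Option C.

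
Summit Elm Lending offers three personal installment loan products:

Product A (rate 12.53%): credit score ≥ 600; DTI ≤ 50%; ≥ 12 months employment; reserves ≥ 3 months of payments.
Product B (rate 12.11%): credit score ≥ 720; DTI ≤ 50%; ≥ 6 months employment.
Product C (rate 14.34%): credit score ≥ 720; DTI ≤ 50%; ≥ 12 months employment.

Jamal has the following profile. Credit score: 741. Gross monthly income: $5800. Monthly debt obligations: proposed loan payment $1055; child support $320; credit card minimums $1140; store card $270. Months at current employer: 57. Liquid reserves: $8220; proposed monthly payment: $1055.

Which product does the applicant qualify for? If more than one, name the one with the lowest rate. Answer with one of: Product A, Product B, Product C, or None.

Total debts = (1,055 + 320 + 1,140 + 270) = 2,785; DTI = 2,785/5,800 = 48%.
Reserves = 8,220/1,055 = 7.8 months.
Product A: score 741 ≥ 600; DTI 48% ≤ 50%; employment 57 ≥ 12 mo; reserves 7.8 ≥ 3 mo → qualifies.
Product B: score 741 ≥ 720; DTI 48% ≤ 50%; employment 57 ≥ 6 mo → qualifies.
Product C: score 741 ≥ 720; DTI 48% ≤ 50%; employment 57 ≥ 12 mo → qualifies.
Qualifying: Product A, Product B, Product C. Lowest rate is 12.11% → Product B.

Product B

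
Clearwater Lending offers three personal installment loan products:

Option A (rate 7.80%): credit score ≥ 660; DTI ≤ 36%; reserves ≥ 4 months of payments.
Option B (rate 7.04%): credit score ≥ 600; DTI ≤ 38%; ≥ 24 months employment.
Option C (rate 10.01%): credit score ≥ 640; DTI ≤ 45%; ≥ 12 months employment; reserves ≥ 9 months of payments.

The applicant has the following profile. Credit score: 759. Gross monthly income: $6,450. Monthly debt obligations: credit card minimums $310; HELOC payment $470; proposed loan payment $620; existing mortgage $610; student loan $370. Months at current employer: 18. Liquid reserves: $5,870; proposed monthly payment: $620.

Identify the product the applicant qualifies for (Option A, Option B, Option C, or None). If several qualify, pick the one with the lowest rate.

Total debts = (310 + 470 + 620 + 610 + 370) = 2,380; DTI = 2,380/6,450 = 36.9%.
Reserves = 5,870/620 = 9.5 months.
Option A: score 759 ≥ 660; DTI 36.9% > 36%; reserves 9.5 ≥ 4 mo → does not qualify.
Option B: score 759 ≥ 600; DTI 36.9% ≤ 38%; employment 18 < 24 mo → does not qualify.
Option C: score 759 ≥ 640; DTI 36.9% ≤ 45%; employment 18 ≥ 12 mo; reserves 9.5 ≥ 9 mo → qualifies.

Option C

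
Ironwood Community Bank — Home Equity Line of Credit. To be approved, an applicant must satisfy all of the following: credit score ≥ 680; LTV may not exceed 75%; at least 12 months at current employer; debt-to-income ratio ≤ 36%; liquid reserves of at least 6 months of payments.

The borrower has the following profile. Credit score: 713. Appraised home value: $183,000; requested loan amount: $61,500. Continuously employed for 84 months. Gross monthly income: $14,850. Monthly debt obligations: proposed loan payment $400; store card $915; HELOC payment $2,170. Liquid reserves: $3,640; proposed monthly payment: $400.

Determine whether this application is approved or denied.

Credit score 713 ≥ 680 (meets)
Loan-to-value = 61,500/183,000 = 33.6% — pass (75% max)
Employment 84 ≥ 12 months
Total monthly debts = (400 + 915 + 2,170) = 3,485. Debt-to-income = 3,485/14,850 = 23.5% — meets 36% limit
Liquid reserves cover 3,640/400 = 9.1 months — ≥ 6 required
All criteria satisfied.

Approved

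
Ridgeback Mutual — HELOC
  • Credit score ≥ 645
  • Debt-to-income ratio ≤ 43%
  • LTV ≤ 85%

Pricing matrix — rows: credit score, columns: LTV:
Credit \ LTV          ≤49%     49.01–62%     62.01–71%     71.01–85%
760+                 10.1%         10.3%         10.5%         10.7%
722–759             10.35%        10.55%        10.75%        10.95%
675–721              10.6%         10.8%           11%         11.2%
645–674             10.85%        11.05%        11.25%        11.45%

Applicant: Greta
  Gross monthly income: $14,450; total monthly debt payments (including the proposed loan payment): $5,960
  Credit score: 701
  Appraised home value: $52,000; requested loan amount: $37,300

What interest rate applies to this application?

11.2%

Credit score 701 ≥ 645; Debt-to-income = 5,960/14,450 = 41.2% — meets 43% limit
LTV: 37,300 ÷ 52,000 = 71.7%, within 85% cap
Credit 701 → row 675–721; LTV 71.7% → column 71.01–85%. Grid cell → 11.2%.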